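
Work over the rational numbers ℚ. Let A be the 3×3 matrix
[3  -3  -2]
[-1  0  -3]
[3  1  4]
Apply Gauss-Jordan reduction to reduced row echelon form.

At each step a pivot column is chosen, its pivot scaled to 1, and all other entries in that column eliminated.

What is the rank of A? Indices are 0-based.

rank = 3

step 1: normalize row 0 (÷3) = (1, -1, -2/3)
  row 1: subtract -1×row0 = (0, -1, -11/3)
  row 2: subtract 3×row0 = (0, 4, 6)
step 2: normalize row 1 (÷-1) = (0, 1, 11/3)
  row 0: subtract -1×row1 = (1, 0, 3)
  row 2: subtract 4×row1 = (0, 0, -26/3)
step 3: normalize row 2 (÷-26/3) = (0, 0, 1)
  row 0: subtract 3×row2 = (1, 0, 0)
  row 1: subtract 11/3×row2 = (0, 1, 0)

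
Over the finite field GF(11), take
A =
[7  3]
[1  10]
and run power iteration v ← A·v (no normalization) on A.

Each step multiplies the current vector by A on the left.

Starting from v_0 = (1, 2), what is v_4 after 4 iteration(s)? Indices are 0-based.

v_0 = (1, 2).
v_1 = A·v_0 = (2, 10).
v_2 = A·v_1 = (0, 3).
v_3 = A·v_2 = (9, 8).
v_4 = A·v_3 = (10, 1).

v_4 = (10, 1)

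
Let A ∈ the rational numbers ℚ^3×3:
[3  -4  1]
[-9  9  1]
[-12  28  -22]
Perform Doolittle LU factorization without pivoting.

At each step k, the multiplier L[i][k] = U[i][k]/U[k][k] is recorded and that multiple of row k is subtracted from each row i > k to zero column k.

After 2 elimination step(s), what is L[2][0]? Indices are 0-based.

L[2][0] = -4

Step 1: pivot at (0,0) is 3.
  row1 ← row1 − (-3)·row0  ⇒  L[1][0]=-3, U row1=(0, -3, 4)
  row2 ← row2 − (-4)·row0  ⇒  L[2][0]=-4, U row2=(0, 12, -18)
Step 2: pivot at (1,1) is -3.
  row2 ← row2 − (-4)·row1  ⇒  L[2][1]=-4, U row2=(0, 0, -2)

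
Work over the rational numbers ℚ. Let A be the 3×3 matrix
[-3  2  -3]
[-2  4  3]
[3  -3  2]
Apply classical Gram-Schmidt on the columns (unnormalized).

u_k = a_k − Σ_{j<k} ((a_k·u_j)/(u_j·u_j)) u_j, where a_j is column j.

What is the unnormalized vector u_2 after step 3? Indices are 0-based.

u_2 = (42/109, 21/109, 56/109)

Step 1: u_0 = a_0 = (-3, -2, 3).
Step 2: u_1 = a_1 − (-23/22)·u_0 = (-25/22, 21/11, 3/22).
Step 3: u_2 = a_2 − (9/22)·u_0 − (207/109)·u_1 = (42/109, 21/109, 56/109).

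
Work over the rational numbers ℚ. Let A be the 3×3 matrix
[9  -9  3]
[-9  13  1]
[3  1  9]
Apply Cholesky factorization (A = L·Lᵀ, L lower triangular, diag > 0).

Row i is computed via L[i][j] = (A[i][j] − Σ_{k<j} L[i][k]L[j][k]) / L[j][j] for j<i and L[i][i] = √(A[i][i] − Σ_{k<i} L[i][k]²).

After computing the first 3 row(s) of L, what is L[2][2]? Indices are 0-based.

Step 1: L[0][0] = √(9) = 3.
  L[1][0] = (-9) / L[0][0] = -3.
Step 2: L[1][1] = √(4) = 2.
  L[2][0] = (3) / L[0][0] = 1.
  L[2][1] = (4) / L[1][1] = 2.
Step 3: L[2][2] = √(4) = 2.

L[2][2] = 2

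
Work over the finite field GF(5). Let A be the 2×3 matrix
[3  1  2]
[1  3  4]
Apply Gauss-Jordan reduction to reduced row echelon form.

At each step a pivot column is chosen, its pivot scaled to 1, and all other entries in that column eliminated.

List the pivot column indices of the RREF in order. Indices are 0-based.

pivot columns: 0, 1

pivot(0,0)=3: scale R0 → (1, 2, 4)
  clear (1,0): R1 −= (1)R0 → (0, 1, 0)
pivot(1,1)=1: scale R1 → (0, 1, 0)
  clear (0,1): R0 −= (2)R1 → (1, 0, 4)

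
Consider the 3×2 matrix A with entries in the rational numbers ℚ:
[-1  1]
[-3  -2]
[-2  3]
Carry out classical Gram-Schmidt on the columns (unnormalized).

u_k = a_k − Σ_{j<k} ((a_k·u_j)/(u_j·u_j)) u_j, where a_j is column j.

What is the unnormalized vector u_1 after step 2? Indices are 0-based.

u_1 = (13/14, -31/14, 20/7)

Step 1: u_0 = a_0 = (-1, -3, -2).
Step 2: u_1 = a_1 − (-1/14)·u_0 = (13/14, -31/14, 20/7).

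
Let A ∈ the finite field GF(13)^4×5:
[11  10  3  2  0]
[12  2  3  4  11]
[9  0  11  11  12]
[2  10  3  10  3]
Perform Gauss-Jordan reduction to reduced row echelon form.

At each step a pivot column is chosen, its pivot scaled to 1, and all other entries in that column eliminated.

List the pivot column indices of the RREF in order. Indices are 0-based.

pivot columns: 0, 1, 2, 3

[1] R0 /= 11  ⇒  (1, 8, 5, 12, 0)
     R1 -= 12·R0  ⇒  (0, 10, 8, 3, 11)
     R2 -= 9·R0  ⇒  (0, 6, 5, 7, 12)
     R3 -= 2·R0  ⇒  (0, 7, 6, 12, 3)
[2] R1 /= 10  ⇒  (0, 1, 6, 12, 5)
     R0 -= 8·R1  ⇒  (1, 0, 9, 7, 12)
     R2 -= 6·R1  ⇒  (0, 0, 8, 0, 8)
     R3 -= 7·R1  ⇒  (0, 0, 3, 6, 7)
[3] R2 /= 8  ⇒  (0, 0, 1, 0, 1)
     R0 -= 9·R2  ⇒  (1, 0, 0, 7, 3)
     R1 -= 6·R2  ⇒  (0, 1, 0, 12, 12)
     R3 -= 3·R2  ⇒  (0, 0, 0, 6, 4)
[4] R3 /= 6  ⇒  (0, 0, 0, 1, 5)
     R0 -= 7·R3  ⇒  (1, 0, 0, 0, 7)
     R1 -= 12·R3  ⇒  (0, 1, 0, 0, 4)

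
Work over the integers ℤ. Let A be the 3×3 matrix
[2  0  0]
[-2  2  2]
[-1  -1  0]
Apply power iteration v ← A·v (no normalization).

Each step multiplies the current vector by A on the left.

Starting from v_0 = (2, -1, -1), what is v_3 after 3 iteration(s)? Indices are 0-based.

v_3 = (16, -60, 18)

v_0 = (2, -1, -1).
v_1 = A·v_0 = (4, -8, -1).
v_2 = A·v_1 = (8, -26, 4).
v_3 = A·v_2 = (16, -60, 18).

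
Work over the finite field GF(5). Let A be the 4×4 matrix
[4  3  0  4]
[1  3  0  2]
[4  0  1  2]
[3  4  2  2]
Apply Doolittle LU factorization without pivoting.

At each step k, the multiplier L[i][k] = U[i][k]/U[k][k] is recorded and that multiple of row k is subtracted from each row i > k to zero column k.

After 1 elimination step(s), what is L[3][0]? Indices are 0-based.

[col 0] pivot 4
  R1 -= 4*R0 → (0, 1, 0, 1)  (L[1][0] := 4)
  R2 -= 1*R0 → (0, 2, 1, 3)  (L[2][0] := 1)
  R3 -= 2*R0 → (0, 3, 2, 4)  (L[3][0] := 2)

L[3][0] = 2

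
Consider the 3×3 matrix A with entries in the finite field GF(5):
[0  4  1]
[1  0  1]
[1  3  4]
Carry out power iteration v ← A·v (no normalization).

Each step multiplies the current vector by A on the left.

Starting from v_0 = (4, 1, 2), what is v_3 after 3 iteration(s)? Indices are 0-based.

v_3 = (3, 3, 3)

v_0 = (4, 1, 2).
v_1 = A·v_0 = (1, 1, 0).
v_2 = A·v_1 = (4, 1, 4).
v_3 = A·v_2 = (3, 3, 3).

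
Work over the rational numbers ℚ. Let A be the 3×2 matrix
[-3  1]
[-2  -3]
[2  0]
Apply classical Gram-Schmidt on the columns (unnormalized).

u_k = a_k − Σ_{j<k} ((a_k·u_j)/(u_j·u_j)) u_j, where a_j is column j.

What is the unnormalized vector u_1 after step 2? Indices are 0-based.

u_1 = (26/17, -45/17, -6/17)

Step 1: u_0 = a_0 = (-3, -2, 2).
Step 2: u_1 = a_1 − (3/17)·u_0 = (26/17, -45/17, -6/17).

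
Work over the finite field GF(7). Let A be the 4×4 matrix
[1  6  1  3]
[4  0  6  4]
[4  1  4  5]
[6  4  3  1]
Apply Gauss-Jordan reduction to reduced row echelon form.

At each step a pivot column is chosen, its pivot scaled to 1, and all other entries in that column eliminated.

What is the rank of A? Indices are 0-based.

rank = 4

pivot(0,0)=1: scale R0 → (1, 6, 1, 3)
  clear (1,0): R1 −= (4)R0 → (0, 4, 2, 6)
  clear (2,0): R2 −= (4)R0 → (0, 5, 0, 0)
  clear (3,0): R3 −= (6)R0 → (0, 3, 4, 4)
pivot(1,1)=4: scale R1 → (0, 1, 4, 5)
  clear (0,1): R0 −= (6)R1 → (1, 0, 5, 1)
  clear (2,1): R2 −= (5)R1 → (0, 0, 1, 3)
  clear (3,1): R3 −= (3)R1 → (0, 0, 6, 3)
pivot(2,2)=1: scale R2 → (0, 0, 1, 3)
  clear (0,2): R0 −= (5)R2 → (1, 0, 0, 0)
  clear (1,2): R1 −= (4)R2 → (0, 1, 0, 0)
  clear (3,2): R3 −= (6)R2 → (0, 0, 0, 6)
pivot(3,3)=6: scale R3 → (0, 0, 0, 1)
  clear (2,3): R2 −= (3)R3 → (0, 0, 1, 0)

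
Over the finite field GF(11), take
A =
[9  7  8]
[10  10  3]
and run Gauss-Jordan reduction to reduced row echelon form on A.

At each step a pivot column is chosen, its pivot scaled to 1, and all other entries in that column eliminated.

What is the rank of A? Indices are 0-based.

rank = 2

pivot(0,0)=9: scale R0 → (1, 2, 7)
  clear (1,0): R1 −= (10)R0 → (0, 1, 10)
pivot(1,1)=1: scale R1 → (0, 1, 10)
  clear (0,1): R0 −= (2)R1 → (1, 0, 9)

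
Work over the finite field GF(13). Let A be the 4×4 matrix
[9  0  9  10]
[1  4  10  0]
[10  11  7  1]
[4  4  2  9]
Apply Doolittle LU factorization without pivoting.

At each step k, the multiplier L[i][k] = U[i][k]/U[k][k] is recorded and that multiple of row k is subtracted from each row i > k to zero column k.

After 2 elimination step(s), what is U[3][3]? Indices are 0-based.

U[3][3] = 10

k=0: U[0][0]=9
  eliminate (1,0): mult=3, new row 1: (0, 4, 9, 9); set L[1][0]=3
  eliminate (2,0): mult=4, new row 2: (0, 11, 10, 0); set L[2][0]=4
  eliminate (3,0): mult=12, new row 3: (0, 4, 11, 6); set L[3][0]=12
k=1: U[1][1]=4
  eliminate (2,1): mult=6, new row 2: (0, 0, 8, 11); set L[2][1]=6
  eliminate (3,1): mult=1, new row 3: (0, 0, 2, 10); set L[3][1]=1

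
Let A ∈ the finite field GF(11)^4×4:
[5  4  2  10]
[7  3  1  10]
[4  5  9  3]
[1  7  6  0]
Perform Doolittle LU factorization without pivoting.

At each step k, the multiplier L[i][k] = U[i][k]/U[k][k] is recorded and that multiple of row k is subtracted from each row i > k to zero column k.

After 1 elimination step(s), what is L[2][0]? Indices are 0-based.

L[2][0] = 3

[col 0] pivot 5
  R1 -= 8*R0 → (0, 4, 7, 7)  (L[1][0] := 8)
  R2 -= 3*R0 → (0, 4, 3, 6)  (L[2][0] := 3)
  R3 -= 9*R0 → (0, 4, 10, 9)  (L[3][0] := 9)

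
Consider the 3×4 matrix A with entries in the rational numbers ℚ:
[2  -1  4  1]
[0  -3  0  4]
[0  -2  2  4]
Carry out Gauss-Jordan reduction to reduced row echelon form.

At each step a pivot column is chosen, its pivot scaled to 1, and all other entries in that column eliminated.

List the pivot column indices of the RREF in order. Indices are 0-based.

[1] R0 /= 2  ⇒  (1, -1/2, 2, 1/2)
[2] R1 /= -3  ⇒  (0, 1, 0, -4/3)
     R0 -= -1/2·R1  ⇒  (1, 0, 2, -1/6)
     R2 -= -2·R1  ⇒  (0, 0, 2, 4/3)
[3] R2 /= 2  ⇒  (0, 0, 1, 2/3)
     R0 -= 2·R2  ⇒  (1, 0, 0, -3/2)

pivot columns: 0, 1, 2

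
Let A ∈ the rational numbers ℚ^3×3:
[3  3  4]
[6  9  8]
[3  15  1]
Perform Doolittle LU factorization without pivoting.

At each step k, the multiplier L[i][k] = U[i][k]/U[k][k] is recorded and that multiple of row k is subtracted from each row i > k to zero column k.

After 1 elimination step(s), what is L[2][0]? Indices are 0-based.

Step 1: pivot at (0,0) is 3.
  row1 ← row1 − (2)·row0  ⇒  L[1][0]=2, U row1=(0, 3, 0)
  row2 ← row2 − (1)·row0  ⇒  L[2][0]=1, U row2=(0, 12, -3)

L[2][0] = 1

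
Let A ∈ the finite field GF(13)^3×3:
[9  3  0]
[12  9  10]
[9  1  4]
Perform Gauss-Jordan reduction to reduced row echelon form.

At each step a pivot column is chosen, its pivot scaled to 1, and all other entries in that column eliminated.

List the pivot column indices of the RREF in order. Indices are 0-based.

step 1: normalize row 0 (÷9) = (1, 9, 0)
  row 1: subtract 12×row0 = (0, 5, 10)
  row 2: subtract 9×row0 = (0, 11, 4)
step 2: normalize row 1 (÷5) = (0, 1, 2)
  row 0: subtract 9×row1 = (1, 0, 8)
  row 2: subtract 11×row1 = (0, 0, 8)
step 3: normalize row 2 (÷8) = (0, 0, 1)
  row 0: subtract 8×row2 = (1, 0, 0)
  row 1: subtract 2×row2 = (0, 1, 0)

pivot columns: 0, 1, 2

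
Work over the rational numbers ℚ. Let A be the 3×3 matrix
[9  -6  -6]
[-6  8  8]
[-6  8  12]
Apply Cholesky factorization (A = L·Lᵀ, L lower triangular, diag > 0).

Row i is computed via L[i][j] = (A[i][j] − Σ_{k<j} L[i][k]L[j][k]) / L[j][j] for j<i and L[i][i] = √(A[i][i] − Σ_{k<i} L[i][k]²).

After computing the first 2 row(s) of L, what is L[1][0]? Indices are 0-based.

L[1][0] = -2

Step 1: L[0][0] = √(9) = 3.
  L[1][0] = (-6) / L[0][0] = -2.
Step 2: L[1][1] = √(4) = 2.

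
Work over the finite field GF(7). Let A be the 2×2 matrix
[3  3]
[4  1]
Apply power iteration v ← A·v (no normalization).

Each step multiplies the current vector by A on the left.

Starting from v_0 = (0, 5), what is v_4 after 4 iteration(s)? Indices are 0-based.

v_0 = (0, 5).
v_1 = A·v_0 = (1, 5).
v_2 = A·v_1 = (4, 2).
v_3 = A·v_2 = (4, 4).
v_4 = A·v_3 = (3, 6).

v_4 = (3, 6)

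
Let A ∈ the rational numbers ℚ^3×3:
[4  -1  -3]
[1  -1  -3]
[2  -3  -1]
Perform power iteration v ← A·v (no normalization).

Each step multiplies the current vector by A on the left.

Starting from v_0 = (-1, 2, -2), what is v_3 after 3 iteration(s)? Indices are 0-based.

v_3 = (54, 9, -12)

v_0 = (-1, 2, -2).
v_1 = A·v_0 = (0, 3, -6).
v_2 = A·v_1 = (15, 15, -3).
v_3 = A·v_2 = (54, 9, -12).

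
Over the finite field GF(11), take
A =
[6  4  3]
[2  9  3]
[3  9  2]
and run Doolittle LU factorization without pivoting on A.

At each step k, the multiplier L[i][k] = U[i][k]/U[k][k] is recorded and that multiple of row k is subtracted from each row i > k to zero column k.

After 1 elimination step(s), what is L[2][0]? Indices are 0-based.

L[2][0] = 6

k=0: U[0][0]=6
  eliminate (1,0): mult=4, new row 1: (0, 4, 2); set L[1][0]=4
  eliminate (2,0): mult=6, new row 2: (0, 7, 6); set L[2][0]=6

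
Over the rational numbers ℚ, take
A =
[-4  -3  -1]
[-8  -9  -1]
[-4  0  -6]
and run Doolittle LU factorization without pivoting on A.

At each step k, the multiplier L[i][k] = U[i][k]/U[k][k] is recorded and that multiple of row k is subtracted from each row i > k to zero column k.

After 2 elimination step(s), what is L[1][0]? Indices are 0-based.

Step 1: pivot at (0,0) is -4.
  row1 ← row1 − (2)·row0  ⇒  L[1][0]=2, U row1=(0, -3, 1)
  row2 ← row2 − (1)·row0  ⇒  L[2][0]=1, U row2=(0, 3, -5)
Step 2: pivot at (1,1) is -3.
  row2 ← row2 − (-1)·row1  ⇒  L[2][1]=-1, U row2=(0, 0, -4)

L[1][0] = 2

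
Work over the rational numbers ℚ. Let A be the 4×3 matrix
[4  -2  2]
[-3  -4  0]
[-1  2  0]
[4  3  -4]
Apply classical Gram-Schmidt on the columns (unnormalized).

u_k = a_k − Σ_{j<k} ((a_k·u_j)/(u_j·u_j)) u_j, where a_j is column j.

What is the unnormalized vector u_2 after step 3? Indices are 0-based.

u_2 = (142/119, -236/119, 108/119, -292/119)

Step 1: u_0 = a_0 = (4, -3, -1, 4).
Step 2: u_1 = a_1 − (1/3)·u_0 = (-10/3, -3, 7/3, 5/3).
Step 3: u_2 = a_2 − (-4/21)·u_0 − (-8/17)·u_1 = (142/119, -236/119, 108/119, -292/119).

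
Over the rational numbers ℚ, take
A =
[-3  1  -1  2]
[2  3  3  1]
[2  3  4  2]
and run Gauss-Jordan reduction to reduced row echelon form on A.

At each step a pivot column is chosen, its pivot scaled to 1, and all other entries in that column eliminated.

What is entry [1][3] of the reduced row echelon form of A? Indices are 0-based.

M[1][3] = 0

[1] R0 /= -3  ⇒  (1, -1/3, 1/3, -2/3)
     R1 -= 2·R0  ⇒  (0, 11/3, 7/3, 7/3)
     R2 -= 2·R0  ⇒  (0, 11/3, 10/3, 10/3)
[2] R1 /= 11/3  ⇒  (0, 1, 7/11, 7/11)
     R0 -= -1/3·R1  ⇒  (1, 0, 6/11, -5/11)
     R2 -= 11/3·R1  ⇒  (0, 0, 1, 1)
[3] R2 /= 1  ⇒  (0, 0, 1, 1)
     R0 -= 6/11·R2  ⇒  (1, 0, 0, -1)
     R1 -= 7/11·R2  ⇒  (0, 1, 0, 0)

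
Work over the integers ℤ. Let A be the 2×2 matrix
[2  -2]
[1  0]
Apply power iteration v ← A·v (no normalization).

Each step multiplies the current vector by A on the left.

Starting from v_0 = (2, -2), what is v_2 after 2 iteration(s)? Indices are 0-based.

v_2 = (12, 8)

v_0 = (2, -2).
v_1 = A·v_0 = (8, 2).
v_2 = A·v_1 = (12, 8).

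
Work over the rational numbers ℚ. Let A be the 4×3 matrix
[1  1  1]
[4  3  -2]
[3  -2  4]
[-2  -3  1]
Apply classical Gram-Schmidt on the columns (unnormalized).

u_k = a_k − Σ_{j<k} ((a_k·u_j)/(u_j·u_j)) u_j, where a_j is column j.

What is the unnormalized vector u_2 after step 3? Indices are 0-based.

Step 1: u_0 = a_0 = (1, 4, 3, -2).
Step 2: u_1 = a_1 − (13/30)·u_0 = (17/30, 19/15, -33/10, -32/15).
Step 3: u_2 = a_2 − (1/10)·u_0 − (-519/521)·u_1 = (763/521, -593/521, 215/521, -482/521).

u_2 = (763/521, -593/521, 215/521, -482/521)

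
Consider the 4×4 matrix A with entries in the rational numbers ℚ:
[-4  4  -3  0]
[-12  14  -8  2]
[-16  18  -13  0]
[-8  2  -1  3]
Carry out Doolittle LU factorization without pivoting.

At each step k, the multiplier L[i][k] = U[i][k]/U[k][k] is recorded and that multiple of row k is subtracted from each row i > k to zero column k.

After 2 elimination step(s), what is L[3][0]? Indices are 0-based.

[col 0] pivot -4
  R1 -= 3*R0 → (0, 2, 1, 2)  (L[1][0] := 3)
  R2 -= 4*R0 → (0, 2, -1, 0)  (L[2][0] := 4)
  R3 -= 2*R0 → (0, -6, 5, 3)  (L[3][0] := 2)
[col 1] pivot 2
  R2 -= 1*R1 → (0, 0, -2, -2)  (L[2][1] := 1)
  R3 -= -3*R1 → (0, 0, 8, 9)  (L[3][1] := -3)

L[3][0] = 2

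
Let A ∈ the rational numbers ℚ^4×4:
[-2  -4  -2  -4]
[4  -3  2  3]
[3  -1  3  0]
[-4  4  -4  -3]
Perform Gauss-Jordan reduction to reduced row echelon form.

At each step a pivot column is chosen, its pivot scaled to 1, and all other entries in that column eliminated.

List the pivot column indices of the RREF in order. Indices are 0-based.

[1] R0 /= -2  ⇒  (1, 2, 1, 2)
     R1 -= 4·R0  ⇒  (0, -11, -2, -5)
     R2 -= 3·R0  ⇒  (0, -7, 0, -6)
     R3 -= -4·R0  ⇒  (0, 12, 0, 5)
[2] R1 /= -11  ⇒  (0, 1, 2/11, 5/11)
     R0 -= 2·R1  ⇒  (1, 0, 7/11, 12/11)
     R2 -= -7·R1  ⇒  (0, 0, 14/11, -31/11)
     R3 -= 12·R1  ⇒  (0, 0, -24/11, -5/11)
[3] R2 /= 14/11  ⇒  (0, 0, 1, -31/14)
     R0 -= 7/11·R2  ⇒  (1, 0, 0, 5/2)
     R1 -= 2/11·R2  ⇒  (0, 1, 0, 6/7)
     R3 -= -24/11·R2  ⇒  (0, 0, 0, -37/7)
[4] R3 /= -37/7  ⇒  (0, 0, 0, 1)
     R0 -= 5/2·R3  ⇒  (1, 0, 0, 0)
     R1 -= 6/7·R3  ⇒  (0, 1, 0, 0)
     R2 -= -31/14·R3  ⇒  (0, 0, 1, 0)

pivot columns: 0, 1, 2, 3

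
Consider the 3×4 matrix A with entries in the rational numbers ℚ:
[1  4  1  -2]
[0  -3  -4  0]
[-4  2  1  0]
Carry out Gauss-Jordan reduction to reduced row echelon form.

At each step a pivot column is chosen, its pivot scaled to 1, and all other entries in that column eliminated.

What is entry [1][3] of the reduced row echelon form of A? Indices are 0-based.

step 1: normalize row 0 (÷1) = (1, 4, 1, -2)
  row 2: subtract -4×row0 = (0, 18, 5, -8)
step 2: normalize row 1 (÷-3) = (0, 1, 4/3, 0)
  row 0: subtract 4×row1 = (1, 0, -13/3, -2)
  row 2: subtract 18×row1 = (0, 0, -19, -8)
step 3: normalize row 2 (÷-19) = (0, 0, 1, 8/19)
  row 0: subtract -13/3×row2 = (1, 0, 0, -10/57)
  row 1: subtract 4/3×row2 = (0, 1, 0, -32/57)

M[1][3] = -32/57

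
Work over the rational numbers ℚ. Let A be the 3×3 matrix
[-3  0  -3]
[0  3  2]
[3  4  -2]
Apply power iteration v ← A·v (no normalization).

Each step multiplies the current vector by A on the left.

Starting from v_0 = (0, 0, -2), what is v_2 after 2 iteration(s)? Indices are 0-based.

v_2 = (-30, -4, -6)

v_0 = (0, 0, -2).
v_1 = A·v_0 = (6, -4, 4).
v_2 = A·v_1 = (-30, -4, -6).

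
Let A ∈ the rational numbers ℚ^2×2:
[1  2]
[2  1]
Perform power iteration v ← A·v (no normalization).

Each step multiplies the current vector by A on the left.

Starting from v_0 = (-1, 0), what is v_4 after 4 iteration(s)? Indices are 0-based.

v_4 = (-41, -40)

v_0 = (-1, 0).
v_1 = A·v_0 = (-1, -2).
v_2 = A·v_1 = (-5, -4).
v_3 = A·v_2 = (-13, -14).
v_4 = A·v_3 = (-41, -40).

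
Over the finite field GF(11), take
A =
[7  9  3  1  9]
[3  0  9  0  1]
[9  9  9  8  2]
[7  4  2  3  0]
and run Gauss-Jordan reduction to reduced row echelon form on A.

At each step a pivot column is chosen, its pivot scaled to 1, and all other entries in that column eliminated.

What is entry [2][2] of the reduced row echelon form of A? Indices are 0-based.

[1] R0 /= 7  ⇒  (1, 6, 2, 8, 6)
     R1 -= 3·R0  ⇒  (0, 4, 3, 9, 5)
     R2 -= 9·R0  ⇒  (0, 10, 2, 2, 3)
     R3 -= 7·R0  ⇒  (0, 6, 10, 2, 2)
[2] R1 /= 4  ⇒  (0, 1, 9, 5, 4)
     R0 -= 6·R1  ⇒  (1, 0, 3, 0, 4)
     R2 -= 10·R1  ⇒  (0, 0, 0, 7, 7)
     R3 -= 6·R1  ⇒  (0, 0, 0, 5, 0)
column 2 empty below row 2
[3] R2 /= 7  ⇒  (0, 0, 0, 1, 1)
     R1 -= 5·R2  ⇒  (0, 1, 9, 0, 10)
     R3 -= 5·R2  ⇒  (0, 0, 0, 0, 6)
[4] R3 /= 6  ⇒  (0, 0, 0, 0, 1)
     R0 -= 4·R3  ⇒  (1, 0, 3, 0, 0)
     R1 -= 10·R3  ⇒  (0, 1, 9, 0, 0)
     R2 -= 1·R3  ⇒  (0, 0, 0, 1, 0)

M[2][2] = 0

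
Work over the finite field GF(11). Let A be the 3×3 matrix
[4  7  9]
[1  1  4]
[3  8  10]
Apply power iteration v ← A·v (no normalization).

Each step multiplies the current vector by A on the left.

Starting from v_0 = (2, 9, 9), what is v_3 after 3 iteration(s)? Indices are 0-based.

v_3 = (1, 3, 0)

v_0 = (2, 9, 9).
v_1 = A·v_0 = (9, 3, 3).
v_2 = A·v_1 = (7, 2, 4).
v_3 = A·v_2 = (1, 3, 0).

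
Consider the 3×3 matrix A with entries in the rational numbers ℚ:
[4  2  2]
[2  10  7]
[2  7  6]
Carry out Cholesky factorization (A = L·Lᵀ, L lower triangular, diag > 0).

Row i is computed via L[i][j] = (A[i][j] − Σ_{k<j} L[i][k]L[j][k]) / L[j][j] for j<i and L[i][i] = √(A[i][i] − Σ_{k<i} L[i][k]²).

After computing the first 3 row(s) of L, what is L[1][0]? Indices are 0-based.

L[1][0] = 1

Step 1: L[0][0] = √(4) = 2.
  L[1][0] = (2) / L[0][0] = 1.
Step 2: L[1][1] = √(9) = 3.
  L[2][0] = (2) / L[0][0] = 1.
  L[2][1] = (6) / L[1][1] = 2.
Step 3: L[2][2] = √(1) = 1.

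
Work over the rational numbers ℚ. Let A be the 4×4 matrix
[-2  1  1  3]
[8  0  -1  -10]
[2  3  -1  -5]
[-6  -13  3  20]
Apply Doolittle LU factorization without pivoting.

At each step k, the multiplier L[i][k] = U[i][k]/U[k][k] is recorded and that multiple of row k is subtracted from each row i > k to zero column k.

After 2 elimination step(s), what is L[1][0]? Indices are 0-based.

[col 0] pivot -2
  R1 -= -4*R0 → (0, 4, 3, 2)  (L[1][0] := -4)
  R2 -= -1*R0 → (0, 4, 0, -2)  (L[2][0] := -1)
  R3 -= 3*R0 → (0, -16, 0, 11)  (L[3][0] := 3)
[col 1] pivot 4
  R2 -= 1*R1 → (0, 0, -3, -4)  (L[2][1] := 1)
  R3 -= -4*R1 → (0, 0, 12, 19)  (L[3][1] := -4)

L[1][0] = -4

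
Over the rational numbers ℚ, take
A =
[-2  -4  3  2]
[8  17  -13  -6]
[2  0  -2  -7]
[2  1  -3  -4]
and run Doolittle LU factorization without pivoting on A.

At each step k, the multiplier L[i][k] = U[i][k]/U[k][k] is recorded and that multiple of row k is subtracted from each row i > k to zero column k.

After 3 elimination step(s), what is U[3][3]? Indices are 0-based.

U[3][3] = 1

k=0: U[0][0]=-2
  eliminate (1,0): mult=-4, new row 1: (0, 1, -1, 2); set L[1][0]=-4
  eliminate (2,0): mult=-1, new row 2: (0, -4, 1, -5); set L[2][0]=-1
  eliminate (3,0): mult=-1, new row 3: (0, -3, 0, -2); set L[3][0]=-1
k=1: U[1][1]=1
  eliminate (2,1): mult=-4, new row 2: (0, 0, -3, 3); set L[2][1]=-4
  eliminate (3,1): mult=-3, new row 3: (0, 0, -3, 4); set L[3][1]=-3
k=2: U[2][2]=-3
  eliminate (3,2): mult=1, new row 3: (0, 0, 0, 1); set L[3][2]=1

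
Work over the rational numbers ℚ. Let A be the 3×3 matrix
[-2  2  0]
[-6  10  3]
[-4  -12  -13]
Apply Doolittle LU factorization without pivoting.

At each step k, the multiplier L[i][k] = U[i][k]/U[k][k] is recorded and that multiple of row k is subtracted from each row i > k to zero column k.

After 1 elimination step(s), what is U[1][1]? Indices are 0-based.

U[1][1] = 4

[col 0] pivot -2
  R1 -= 3*R0 → (0, 4, 3)  (L[1][0] := 3)
  R2 -= 2*R0 → (0, -16, -13)  (L[2][0] := 2)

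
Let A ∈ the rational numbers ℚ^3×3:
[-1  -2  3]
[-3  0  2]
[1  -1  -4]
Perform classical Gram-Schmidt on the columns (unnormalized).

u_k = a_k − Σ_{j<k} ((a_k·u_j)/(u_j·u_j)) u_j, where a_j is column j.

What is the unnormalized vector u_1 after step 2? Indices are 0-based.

u_1 = (-21/11, 3/11, -12/11)

Step 1: u_0 = a_0 = (-1, -3, 1).
Step 2: u_1 = a_1 − (1/11)·u_0 = (-21/11, 3/11, -12/11).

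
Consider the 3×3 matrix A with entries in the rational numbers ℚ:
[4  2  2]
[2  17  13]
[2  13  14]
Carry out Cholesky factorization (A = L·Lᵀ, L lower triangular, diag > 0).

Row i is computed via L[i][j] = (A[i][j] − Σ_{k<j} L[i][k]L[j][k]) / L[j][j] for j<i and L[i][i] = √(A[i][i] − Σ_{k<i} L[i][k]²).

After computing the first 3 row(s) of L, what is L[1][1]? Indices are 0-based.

Step 1: L[0][0] = √(4) = 2.
  L[1][0] = (2) / L[0][0] = 1.
Step 2: L[1][1] = √(16) = 4.
  L[2][0] = (2) / L[0][0] = 1.
  L[2][1] = (12) / L[1][1] = 3.
Step 3: L[2][2] = √(4) = 2.

L[1][1] = 4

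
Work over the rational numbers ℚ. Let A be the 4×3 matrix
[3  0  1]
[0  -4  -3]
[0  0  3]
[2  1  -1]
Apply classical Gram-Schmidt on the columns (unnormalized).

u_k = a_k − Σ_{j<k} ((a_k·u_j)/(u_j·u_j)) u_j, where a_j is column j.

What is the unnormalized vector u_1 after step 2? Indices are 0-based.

u_1 = (-6/13, -4, 0, 9/13)

Step 1: u_0 = a_0 = (3, 0, 0, 2).
Step 2: u_1 = a_1 − (2/13)·u_0 = (-6/13, -4, 0, 9/13).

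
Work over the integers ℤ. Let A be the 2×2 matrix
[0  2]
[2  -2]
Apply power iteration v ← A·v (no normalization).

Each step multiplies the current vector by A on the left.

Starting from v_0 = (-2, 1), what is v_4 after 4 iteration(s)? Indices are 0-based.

v_0 = (-2, 1).
v_1 = A·v_0 = (2, -6).
v_2 = A·v_1 = (-12, 16).
v_3 = A·v_2 = (32, -56).
v_4 = A·v_3 = (-112, 176).

v_4 = (-112, 176)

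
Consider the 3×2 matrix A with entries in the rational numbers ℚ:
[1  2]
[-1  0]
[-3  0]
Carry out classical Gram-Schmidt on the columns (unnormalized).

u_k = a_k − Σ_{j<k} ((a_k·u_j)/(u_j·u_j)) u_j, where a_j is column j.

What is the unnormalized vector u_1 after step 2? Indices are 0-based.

u_1 = (20/11, 2/11, 6/11)

Step 1: u_0 = a_0 = (1, -1, -3).
Step 2: u_1 = a_1 − (2/11)·u_0 = (20/11, 2/11, 6/11).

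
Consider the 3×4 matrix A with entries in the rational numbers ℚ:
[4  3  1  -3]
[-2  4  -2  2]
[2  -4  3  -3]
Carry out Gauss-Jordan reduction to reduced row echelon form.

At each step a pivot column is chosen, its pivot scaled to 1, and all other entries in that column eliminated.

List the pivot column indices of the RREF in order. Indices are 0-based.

pivot columns: 0, 1, 2

[1] R0 /= 4  ⇒  (1, 3/4, 1/4, -3/4)
     R1 -= -2·R0  ⇒  (0, 11/2, -3/2, 1/2)
     R2 -= 2·R0  ⇒  (0, -11/2, 5/2, -3/2)
[2] R1 /= 11/2  ⇒  (0, 1, -3/11, 1/11)
     R0 -= 3/4·R1  ⇒  (1, 0, 5/11, -9/11)
     R2 -= -11/2·R1  ⇒  (0, 0, 1, -1)
[3] R2 /= 1  ⇒  (0, 0, 1, -1)
     R0 -= 5/11·R2  ⇒  (1, 0, 0, -4/11)
     R1 -= -3/11·R2  ⇒  (0, 1, 0, -2/11)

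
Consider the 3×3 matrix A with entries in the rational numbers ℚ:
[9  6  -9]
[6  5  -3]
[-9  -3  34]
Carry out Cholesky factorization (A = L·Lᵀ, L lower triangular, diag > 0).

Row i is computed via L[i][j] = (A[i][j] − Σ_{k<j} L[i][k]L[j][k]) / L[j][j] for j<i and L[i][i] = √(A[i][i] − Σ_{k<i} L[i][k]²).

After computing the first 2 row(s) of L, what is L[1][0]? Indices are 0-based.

L[1][0] = 2

Step 1: L[0][0] = √(9) = 3.
  L[1][0] = (6) / L[0][0] = 2.
Step 2: L[1][1] = √(1) = 1.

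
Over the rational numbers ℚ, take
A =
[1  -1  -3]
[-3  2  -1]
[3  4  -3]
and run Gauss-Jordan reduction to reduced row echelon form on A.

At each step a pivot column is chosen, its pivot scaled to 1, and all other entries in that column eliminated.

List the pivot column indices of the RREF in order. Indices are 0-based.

[1] R0 /= 1  ⇒  (1, -1, -3)
     R1 -= -3·R0  ⇒  (0, -1, -10)
     R2 -= 3·R0  ⇒  (0, 7, 6)
[2] R1 /= -1  ⇒  (0, 1, 10)
     R0 -= -1·R1  ⇒  (1, 0, 7)
     R2 -= 7·R1  ⇒  (0, 0, -64)
[3] R2 /= -64  ⇒  (0, 0, 1)
     R0 -= 7·R2  ⇒  (1, 0, 0)
     R1 -= 10·R2  ⇒  (0, 1, 0)

pivot columns: 0, 1, 2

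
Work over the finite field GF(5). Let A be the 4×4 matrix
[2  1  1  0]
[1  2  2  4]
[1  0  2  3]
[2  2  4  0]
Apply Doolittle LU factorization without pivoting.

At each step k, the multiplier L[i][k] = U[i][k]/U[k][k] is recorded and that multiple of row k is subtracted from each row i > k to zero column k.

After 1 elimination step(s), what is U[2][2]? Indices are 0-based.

U[2][2] = 4

[col 0] pivot 2
  R1 -= 3*R0 → (0, 4, 4, 4)  (L[1][0] := 3)
  R2 -= 3*R0 → (0, 2, 4, 3)  (L[2][0] := 3)
  R3 -= 1*R0 → (0, 1, 3, 0)  (L[3][0] := 1)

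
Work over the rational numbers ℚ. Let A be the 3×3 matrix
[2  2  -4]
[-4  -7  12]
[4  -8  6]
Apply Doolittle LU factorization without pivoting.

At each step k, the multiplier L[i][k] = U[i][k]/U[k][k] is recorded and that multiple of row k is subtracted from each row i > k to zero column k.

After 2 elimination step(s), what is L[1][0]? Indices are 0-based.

[col 0] pivot 2
  R1 -= -2*R0 → (0, -3, 4)  (L[1][0] := -2)
  R2 -= 2*R0 → (0, -12, 14)  (L[2][0] := 2)
[col 1] pivot -3
  R2 -= 4*R1 → (0, 0, -2)  (L[2][1] := 4)

L[1][0] = -2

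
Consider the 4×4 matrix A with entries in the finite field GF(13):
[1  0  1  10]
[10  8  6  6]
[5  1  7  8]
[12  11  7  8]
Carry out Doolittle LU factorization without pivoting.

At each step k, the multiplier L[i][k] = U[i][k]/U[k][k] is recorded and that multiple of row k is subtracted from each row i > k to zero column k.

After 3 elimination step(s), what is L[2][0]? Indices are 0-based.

L[2][0] = 5

Step 1: pivot at (0,0) is 1.
  row1 ← row1 − (10)·row0  ⇒  L[1][0]=10, U row1=(0, 8, 9, 10)
  row2 ← row2 − (5)·row0  ⇒  L[2][0]=5, U row2=(0, 1, 2, 10)
  row3 ← row3 − (12)·row0  ⇒  L[3][0]=12, U row3=(0, 11, 8, 5)
Step 2: pivot at (1,1) is 8.
  row2 ← row2 − (5)·row1  ⇒  L[2][1]=5, U row2=(0, 0, 9, 12)
  row3 ← row3 − (3)·row1  ⇒  L[3][1]=3, U row3=(0, 0, 7, 1)
Step 3: pivot at (2,2) is 9.
  row3 ← row3 − (8)·row2  ⇒  L[3][2]=8, U row3=(0, 0, 0, 9)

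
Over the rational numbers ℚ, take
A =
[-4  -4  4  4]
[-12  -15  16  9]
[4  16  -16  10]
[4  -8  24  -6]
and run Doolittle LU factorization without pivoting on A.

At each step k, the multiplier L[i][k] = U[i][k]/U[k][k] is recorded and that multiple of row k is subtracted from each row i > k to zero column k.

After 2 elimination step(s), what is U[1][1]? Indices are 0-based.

Step 1: pivot at (0,0) is -4.
  row1 ← row1 − (3)·row0  ⇒  L[1][0]=3, U row1=(0, -3, 4, -3)
  row2 ← row2 − (-1)·row0  ⇒  L[2][0]=-1, U row2=(0, 12, -12, 14)
  row3 ← row3 − (-1)·row0  ⇒  L[3][0]=-1, U row3=(0, -12, 28, -2)
Step 2: pivot at (1,1) is -3.
  row2 ← row2 − (-4)·row1  ⇒  L[2][1]=-4, U row2=(0, 0, 4, 2)
  row3 ← row3 − (4)·row1  ⇒  L[3][1]=4, U row3=(0, 0, 12, 10)

U[1][1] = -3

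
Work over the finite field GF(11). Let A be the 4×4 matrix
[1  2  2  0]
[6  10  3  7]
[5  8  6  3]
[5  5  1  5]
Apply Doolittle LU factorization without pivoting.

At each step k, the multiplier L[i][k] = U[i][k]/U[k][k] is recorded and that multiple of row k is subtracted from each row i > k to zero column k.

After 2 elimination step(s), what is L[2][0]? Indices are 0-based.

k=0: U[0][0]=1
  eliminate (1,0): mult=6, new row 1: (0, 9, 2, 7); set L[1][0]=6
  eliminate (2,0): mult=5, new row 2: (0, 9, 7, 3); set L[2][0]=5
  eliminate (3,0): mult=5, new row 3: (0, 6, 2, 5); set L[3][0]=5
k=1: U[1][1]=9
  eliminate (2,1): mult=1, new row 2: (0, 0, 5, 7); set L[2][1]=1
  eliminate (3,1): mult=8, new row 3: (0, 0, 8, 4); set L[3][1]=8

L[2][0] = 5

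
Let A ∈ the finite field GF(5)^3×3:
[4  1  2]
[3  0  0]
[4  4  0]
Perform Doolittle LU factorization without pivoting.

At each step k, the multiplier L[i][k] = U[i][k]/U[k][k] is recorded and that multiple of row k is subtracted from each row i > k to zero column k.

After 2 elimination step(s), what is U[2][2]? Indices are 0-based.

U[2][2] = 2

Step 1: pivot at (0,0) is 4.
  row1 ← row1 − (2)·row0  ⇒  L[1][0]=2, U row1=(0, 3, 1)
  row2 ← row2 − (1)·row0  ⇒  L[2][0]=1, U row2=(0, 3, 3)
Step 2: pivot at (1,1) is 3.
  row2 ← row2 − (1)·row1  ⇒  L[2][1]=1, U row2=(0, 0, 2)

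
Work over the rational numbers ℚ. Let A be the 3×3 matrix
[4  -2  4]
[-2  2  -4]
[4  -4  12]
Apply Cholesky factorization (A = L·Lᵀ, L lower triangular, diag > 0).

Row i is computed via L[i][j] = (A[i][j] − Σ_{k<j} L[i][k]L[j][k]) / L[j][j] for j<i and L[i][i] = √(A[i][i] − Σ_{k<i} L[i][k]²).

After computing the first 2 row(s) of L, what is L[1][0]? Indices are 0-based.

L[1][0] = -1

Step 1: L[0][0] = √(4) = 2.
  L[1][0] = (-2) / L[0][0] = -1.
Step 2: L[1][1] = √(1) = 1.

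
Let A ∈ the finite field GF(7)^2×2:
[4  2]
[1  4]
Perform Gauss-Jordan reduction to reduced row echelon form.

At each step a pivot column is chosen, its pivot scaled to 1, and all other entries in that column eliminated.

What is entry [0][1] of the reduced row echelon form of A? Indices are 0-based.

M[0][1] = 4

step 1: normalize row 0 (÷4) = (1, 4)
  row 1: subtract 1×row0 = (0, 0)
skip col 1 (zero from row 1)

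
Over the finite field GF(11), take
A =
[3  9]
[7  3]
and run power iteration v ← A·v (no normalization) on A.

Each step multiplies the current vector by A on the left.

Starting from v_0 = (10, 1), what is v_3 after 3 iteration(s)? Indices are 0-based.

v_0 = (10, 1).
v_1 = A·v_0 = (6, 7).
v_2 = A·v_1 = (4, 8).
v_3 = A·v_2 = (7, 8).

v_3 = (7, 8)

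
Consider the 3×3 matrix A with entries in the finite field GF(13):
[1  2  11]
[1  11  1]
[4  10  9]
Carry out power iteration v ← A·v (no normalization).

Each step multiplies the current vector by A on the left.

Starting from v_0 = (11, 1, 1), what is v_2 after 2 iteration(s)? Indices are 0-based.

v_2 = (9, 2, 9)

v_0 = (11, 1, 1).
v_1 = A·v_0 = (11, 10, 11).
v_2 = A·v_1 = (9, 2, 9).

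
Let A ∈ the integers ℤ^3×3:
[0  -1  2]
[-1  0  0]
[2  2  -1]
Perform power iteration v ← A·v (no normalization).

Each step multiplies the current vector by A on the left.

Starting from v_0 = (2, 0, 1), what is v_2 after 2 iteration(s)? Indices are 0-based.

v_0 = (2, 0, 1).
v_1 = A·v_0 = (2, -2, 3).
v_2 = A·v_1 = (8, -2, -3).

v_2 = (8, -2, -3)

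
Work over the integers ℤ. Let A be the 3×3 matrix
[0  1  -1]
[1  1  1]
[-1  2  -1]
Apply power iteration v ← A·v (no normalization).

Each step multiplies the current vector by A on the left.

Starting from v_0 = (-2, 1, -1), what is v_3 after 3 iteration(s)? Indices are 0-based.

v_0 = (-2, 1, -1).
v_1 = A·v_0 = (2, -2, 5).
v_2 = A·v_1 = (-7, 5, -11).
v_3 = A·v_2 = (16, -13, 28).

v_3 = (16, -13, 28)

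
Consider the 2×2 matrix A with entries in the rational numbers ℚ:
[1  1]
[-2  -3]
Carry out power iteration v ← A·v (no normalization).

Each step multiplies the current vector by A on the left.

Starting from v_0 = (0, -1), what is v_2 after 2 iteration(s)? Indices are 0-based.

v_2 = (2, -7)

v_0 = (0, -1).
v_1 = A·v_0 = (-1, 3).
v_2 = A·v_1 = (2, -7).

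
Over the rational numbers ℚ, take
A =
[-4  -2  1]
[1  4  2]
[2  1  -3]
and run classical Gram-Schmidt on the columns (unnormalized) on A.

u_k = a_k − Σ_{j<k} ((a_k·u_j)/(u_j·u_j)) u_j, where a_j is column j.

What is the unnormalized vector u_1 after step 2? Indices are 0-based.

u_1 = (2/3, 10/3, -1/3)

Step 1: u_0 = a_0 = (-4, 1, 2).
Step 2: u_1 = a_1 − (2/3)·u_0 = (2/3, 10/3, -1/3).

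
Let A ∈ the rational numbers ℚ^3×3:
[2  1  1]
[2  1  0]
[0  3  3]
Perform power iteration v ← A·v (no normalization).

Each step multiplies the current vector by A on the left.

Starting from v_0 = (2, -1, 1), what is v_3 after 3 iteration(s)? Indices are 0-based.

v_3 = (42, 33, 60)

v_0 = (2, -1, 1).
v_1 = A·v_0 = (4, 3, 0).
v_2 = A·v_1 = (11, 11, 9).
v_3 = A·v_2 = (42, 33, 60).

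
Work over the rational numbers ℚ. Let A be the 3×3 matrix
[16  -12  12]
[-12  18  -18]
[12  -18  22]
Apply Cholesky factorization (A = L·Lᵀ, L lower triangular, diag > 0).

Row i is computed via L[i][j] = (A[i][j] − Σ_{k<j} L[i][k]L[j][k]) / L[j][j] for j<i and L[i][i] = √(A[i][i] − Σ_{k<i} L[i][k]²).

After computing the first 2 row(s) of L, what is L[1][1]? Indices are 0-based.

L[1][1] = 3

Step 1: L[0][0] = √(16) = 4.
  L[1][0] = (-12) / L[0][0] = -3.
Step 2: L[1][1] = √(9) = 3.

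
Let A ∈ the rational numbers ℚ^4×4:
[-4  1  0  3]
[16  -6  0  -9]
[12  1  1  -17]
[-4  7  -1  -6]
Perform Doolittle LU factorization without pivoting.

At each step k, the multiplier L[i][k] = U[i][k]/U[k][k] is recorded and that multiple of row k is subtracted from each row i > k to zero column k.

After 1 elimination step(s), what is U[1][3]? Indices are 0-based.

[col 0] pivot -4
  R1 -= -4*R0 → (0, -2, 0, 3)  (L[1][0] := -4)
  R2 -= -3*R0 → (0, 4, 1, -8)  (L[2][0] := -3)
  R3 -= 1*R0 → (0, 6, -1, -9)  (L[3][0] := 1)

U[1][3] = 3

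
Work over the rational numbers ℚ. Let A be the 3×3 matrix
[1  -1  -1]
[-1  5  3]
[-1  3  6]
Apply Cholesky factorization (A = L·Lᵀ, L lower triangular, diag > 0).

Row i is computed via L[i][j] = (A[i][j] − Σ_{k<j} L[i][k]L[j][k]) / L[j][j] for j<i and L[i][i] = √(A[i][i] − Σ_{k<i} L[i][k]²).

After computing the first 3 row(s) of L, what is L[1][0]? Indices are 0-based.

L[1][0] = -1

Step 1: L[0][0] = √(1) = 1.
  L[1][0] = (-1) / L[0][0] = -1.
Step 2: L[1][1] = √(4) = 2.
  L[2][0] = (-1) / L[0][0] = -1.
  L[2][1] = (2) / L[1][1] = 1.
Step 3: L[2][2] = √(4) = 2.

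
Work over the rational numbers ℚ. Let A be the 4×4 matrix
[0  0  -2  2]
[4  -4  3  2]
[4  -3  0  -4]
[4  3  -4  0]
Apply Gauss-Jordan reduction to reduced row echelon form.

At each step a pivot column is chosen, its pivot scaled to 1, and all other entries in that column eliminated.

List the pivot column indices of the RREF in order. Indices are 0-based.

pivot columns: 0, 1, 2, 3

step 1: exchange rows 0,1
step 1: normalize row 0 (÷4) = (1, -1, 3/4, 1/2)
  row 2: subtract 4×row0 = (0, 1, -3, -6)
  row 3: subtract 4×row0 = (0, 7, -7, -2)
step 2: exchange rows 1,2
step 2: normalize row 1 (÷1) = (0, 1, -3, -6)
  row 0: subtract -1×row1 = (1, 0, -9/4, -11/2)
  row 3: subtract 7×row1 = (0, 0, 14, 40)
step 3: normalize row 2 (÷-2) = (0, 0, 1, -1)
  row 0: subtract -9/4×row2 = (1, 0, 0, -31/4)
  row 1: subtract -3×row2 = (0, 1, 0, -9)
  row 3: subtract 14×row2 = (0, 0, 0, 54)
step 4: normalize row 3 (÷54) = (0, 0, 0, 1)
  row 0: subtract -31/4×row3 = (1, 0, 0, 0)
  row 1: subtract -9×row3 = (0, 1, 0, 0)
  row 2: subtract -1×row3 = (0, 0, 1, 0)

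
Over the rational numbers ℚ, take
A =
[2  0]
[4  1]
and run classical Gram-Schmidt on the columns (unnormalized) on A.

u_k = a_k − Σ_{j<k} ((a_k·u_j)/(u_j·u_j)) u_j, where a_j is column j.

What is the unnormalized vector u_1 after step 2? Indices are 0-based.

u_1 = (-2/5, 1/5)

Step 1: u_0 = a_0 = (2, 4).
Step 2: u_1 = a_1 − (1/5)·u_0 = (-2/5, 1/5).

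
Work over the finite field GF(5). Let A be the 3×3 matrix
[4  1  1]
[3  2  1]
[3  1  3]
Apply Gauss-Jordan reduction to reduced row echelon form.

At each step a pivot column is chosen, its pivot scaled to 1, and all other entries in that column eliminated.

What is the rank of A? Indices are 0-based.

[1] R0 /= 4  ⇒  (1, 4, 4)
     R1 -= 3·R0  ⇒  (0, 0, 4)
     R2 -= 3·R0  ⇒  (0, 4, 1)
[2] R1 <-> R2
[2] R1 /= 4  ⇒  (0, 1, 4)
     R0 -= 4·R1  ⇒  (1, 0, 3)
[3] R2 /= 4  ⇒  (0, 0, 1)
     R0 -= 3·R2  ⇒  (1, 0, 0)
     R1 -= 4·R2  ⇒  (0, 1, 0)

rank = 3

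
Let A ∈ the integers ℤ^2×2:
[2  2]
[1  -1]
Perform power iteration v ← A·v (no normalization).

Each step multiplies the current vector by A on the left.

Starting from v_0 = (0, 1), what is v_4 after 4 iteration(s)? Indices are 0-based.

v_0 = (0, 1).
v_1 = A·v_0 = (2, -1).
v_2 = A·v_1 = (2, 3).
v_3 = A·v_2 = (10, -1).
v_4 = A·v_3 = (18, 11).

v_4 = (18, 11)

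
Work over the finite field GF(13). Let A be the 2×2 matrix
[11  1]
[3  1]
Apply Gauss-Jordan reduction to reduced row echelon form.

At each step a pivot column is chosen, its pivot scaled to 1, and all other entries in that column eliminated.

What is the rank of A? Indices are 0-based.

step 1: normalize row 0 (÷11) = (1, 6)
  row 1: subtract 3×row0 = (0, 9)
step 2: normalize row 1 (÷9) = (0, 1)
  row 0: subtract 6×row1 = (1, 0)

rank = 2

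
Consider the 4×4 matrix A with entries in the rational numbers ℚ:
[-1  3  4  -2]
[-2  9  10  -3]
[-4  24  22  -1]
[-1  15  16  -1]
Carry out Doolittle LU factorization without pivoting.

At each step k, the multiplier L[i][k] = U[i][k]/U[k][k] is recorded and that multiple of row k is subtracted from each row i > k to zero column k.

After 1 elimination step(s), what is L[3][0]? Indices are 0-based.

L[3][0] = 1

k=0: U[0][0]=-1
  eliminate (1,0): mult=2, new row 1: (0, 3, 2, 1); set L[1][0]=2
  eliminate (2,0): mult=4, new row 2: (0, 12, 6, 7); set L[2][0]=4
  eliminate (3,0): mult=1, new row 3: (0, 12, 12, 1); set L[3][0]=1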